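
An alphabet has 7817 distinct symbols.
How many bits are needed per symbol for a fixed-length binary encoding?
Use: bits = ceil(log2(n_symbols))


log2(7817) = 12.9324
Bracket: 2^12 = 4096 < 7817 <= 2^13 = 8192
So ceil(log2(7817)) = 13

bits = ceil(log2(7817)) = ceil(12.9324) = 13 bits


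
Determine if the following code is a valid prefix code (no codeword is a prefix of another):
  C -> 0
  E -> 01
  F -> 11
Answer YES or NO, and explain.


Checking each pair (does one codeword prefix another?):
  C='0' vs E='01': prefix -- VIOLATION

NO -- this is NOT a valid prefix code. C (0) is a prefix of E (01).


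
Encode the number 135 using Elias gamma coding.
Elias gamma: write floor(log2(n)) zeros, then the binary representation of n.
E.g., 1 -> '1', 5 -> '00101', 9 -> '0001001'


num_bits = floor(log2(135)) + 1 = 8
leading_zeros = num_bits - 1 = 7
binary(135) = 10000111

Elias gamma(135) = '0000000' + '10000111' = 000000010000111 (15 bits)


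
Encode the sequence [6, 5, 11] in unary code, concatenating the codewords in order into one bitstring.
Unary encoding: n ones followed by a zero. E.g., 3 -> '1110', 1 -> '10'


Encode each number as n ones followed by a terminating 0:
  6 -> 1111110 (7 bits)
  5 -> 111110 (6 bits)
  11 -> 111111111110 (12 bits)
Total length = 7 + 6 + 12 = 25 bits.

Unary([6, 5, 11]) = 1111110111110111111111110 (25 bits)


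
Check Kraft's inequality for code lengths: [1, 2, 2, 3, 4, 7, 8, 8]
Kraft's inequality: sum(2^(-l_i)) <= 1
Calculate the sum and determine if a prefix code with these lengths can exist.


Sum = 2^(-1) + 2^(-2) + 2^(-2) + 2^(-3) + 2^(-4) + 2^(-7) + 2^(-8) + 2^(-8)
    = 0.5 + 0.25 + 0.25 + 0.125 + 0.0625 + 0.0078125 + 0.00390625 + 0.00390625
    = 308/256 = 1.203125
Since 1.203125 > 1, Kraft's inequality is NOT satisfied.
A prefix code with these lengths CANNOT exist.

Kraft sum = 1.203125. Not satisfied.


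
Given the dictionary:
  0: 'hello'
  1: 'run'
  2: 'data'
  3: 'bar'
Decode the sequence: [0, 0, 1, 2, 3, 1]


Look up each index in the dictionary:
  0 -> 'hello'
  0 -> 'hello'
  1 -> 'run'
  2 -> 'data'
  3 -> 'bar'
  1 -> 'run'

Decoded: "hello hello run data bar run"


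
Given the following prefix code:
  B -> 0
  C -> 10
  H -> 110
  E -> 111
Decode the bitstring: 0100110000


Decoding step by step:
Bits 0 -> B
Bits 10 -> C
Bits 0 -> B
Bits 110 -> H
Bits 0 -> B
Bits 0 -> B
Bits 0 -> B


Decoded message: BCBHBBB


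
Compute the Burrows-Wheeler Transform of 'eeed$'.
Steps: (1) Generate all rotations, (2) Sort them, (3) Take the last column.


Rotations (sorted):
  0: $eeed -> last char: d
  1: d$eee -> last char: e
  2: ed$ee -> last char: e
  3: eed$e -> last char: e
  4: eeed$ -> last char: $


BWT = deee$


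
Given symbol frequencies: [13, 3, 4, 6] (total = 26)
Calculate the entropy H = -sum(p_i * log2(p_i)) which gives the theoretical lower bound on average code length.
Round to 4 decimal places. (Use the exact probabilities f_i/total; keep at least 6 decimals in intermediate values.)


Per-symbol terms -p_i * log2(p_i) with p_i = f_i/26:
  p = 13/26 = 0.500000: log2(p) = -1.000000, -p*log2(p) = 0.500000
  p = 3/26 = 0.115385: log2(p) = -3.115477, -p*log2(p) = 0.359478
  p = 4/26 = 0.153846: log2(p) = -2.700440, -p*log2(p) = 0.415452
  p = 6/26 = 0.230769: log2(p) = -2.115477, -p*log2(p) = 0.488187
H = 0.500000 + 0.359478 + 0.415452 + 0.488187 = 1.763117

H = 1.7631 bits/symbol


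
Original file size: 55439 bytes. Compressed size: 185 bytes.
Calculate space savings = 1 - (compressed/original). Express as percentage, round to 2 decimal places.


ratio = compressed/original = 185/55439 = 0.003337
savings = 1 - ratio = 1 - 0.003337 = 0.996663
as a percentage: 0.996663 * 100 = 99.67%

Space savings = 1 - 185/55439 = 99.67%


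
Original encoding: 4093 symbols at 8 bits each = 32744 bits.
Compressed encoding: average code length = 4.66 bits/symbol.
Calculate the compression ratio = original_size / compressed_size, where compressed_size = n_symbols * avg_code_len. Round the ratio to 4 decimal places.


original_size = n_symbols * orig_bits = 4093 * 8 = 32744 bits
compressed_size = n_symbols * avg_code_len = 4093 * 4.66 = 19073.38 bits
ratio = original_size / compressed_size = 32744 / 19073.38 = 1.7167

Compression ratio = 1.7167


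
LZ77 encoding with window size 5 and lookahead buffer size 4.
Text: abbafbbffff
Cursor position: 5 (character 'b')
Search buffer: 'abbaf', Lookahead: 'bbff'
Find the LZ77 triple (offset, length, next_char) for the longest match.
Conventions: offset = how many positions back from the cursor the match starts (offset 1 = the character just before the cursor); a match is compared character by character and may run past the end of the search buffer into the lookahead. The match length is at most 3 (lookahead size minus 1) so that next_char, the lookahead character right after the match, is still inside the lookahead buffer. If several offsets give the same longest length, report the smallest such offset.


Try each offset into the search buffer:
  offset=1 (pos 4, char 'f'): match length 0
  offset=2 (pos 3, char 'a'): match length 0
  offset=3 (pos 2, char 'b'): match length 1
  offset=4 (pos 1, char 'b'): match length 2
  offset=5 (pos 0, char 'a'): match length 0
Longest match has length 2 at offset 4.
next_char = character at position 5 + 2 = 7 -> 'f'

Best match: offset=4, length=2 (matching 'bb' starting at position 1)
LZ77 triple: (4, 2, 'f')


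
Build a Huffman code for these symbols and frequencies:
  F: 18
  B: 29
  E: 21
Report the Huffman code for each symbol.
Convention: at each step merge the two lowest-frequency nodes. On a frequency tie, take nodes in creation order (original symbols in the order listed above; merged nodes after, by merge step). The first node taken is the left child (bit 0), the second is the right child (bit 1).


Huffman tree construction:
Step 1: Merge F(18) + E(21) = 39
Step 2: Merge B(29) + (F+E)(39) = 68
Read each symbol's code off the tree from the root (left child = 0, right child = 1).

Codes:
  F: 10 (length 2)
  B: 0 (length 1)
  E: 11 (length 2)
Average code length: 107/68 = 1.5735 bits/symbol


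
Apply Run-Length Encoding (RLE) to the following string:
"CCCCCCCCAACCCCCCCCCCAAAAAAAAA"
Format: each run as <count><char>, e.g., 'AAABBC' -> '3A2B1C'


Scanning runs left to right:
  i=0: run of 'C' x 8 -> '8C'
  i=8: run of 'A' x 2 -> '2A'
  i=10: run of 'C' x 10 -> '10C'
  i=20: run of 'A' x 9 -> '9A'

RLE = 8C2A10C9A


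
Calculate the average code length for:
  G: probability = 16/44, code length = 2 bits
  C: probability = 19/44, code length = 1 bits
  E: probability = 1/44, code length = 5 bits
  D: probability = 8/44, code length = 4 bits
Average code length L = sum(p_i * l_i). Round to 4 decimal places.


Weighted contributions p_i * l_i:
  G: (16/44) * 2 = 32/44
  C: (19/44) * 1 = 19/44
  E: (1/44) * 5 = 5/44
  D: (8/44) * 4 = 32/44
Sum = (32 + 19 + 5 + 32)/44 = 88/44

L = 88/44 = 2.0000 bits/symbol


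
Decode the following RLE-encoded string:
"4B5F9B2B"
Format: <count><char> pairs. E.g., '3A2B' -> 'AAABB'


Expanding each <count><char> pair:
  4B -> 'BBBB'
  5F -> 'FFFFF'
  9B -> 'BBBBBBBBB'
  2B -> 'BB'

Decoded = BBBBFFFFFBBBBBBBBBBB


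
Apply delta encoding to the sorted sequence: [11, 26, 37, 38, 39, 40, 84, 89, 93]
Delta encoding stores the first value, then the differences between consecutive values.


First value: 11
Deltas:
  26 - 11 = 15
  37 - 26 = 11
  38 - 37 = 1
  39 - 38 = 1
  40 - 39 = 1
  84 - 40 = 44
  89 - 84 = 5
  93 - 89 = 4


Delta encoded: [11, 15, 11, 1, 1, 1, 44, 5, 4]


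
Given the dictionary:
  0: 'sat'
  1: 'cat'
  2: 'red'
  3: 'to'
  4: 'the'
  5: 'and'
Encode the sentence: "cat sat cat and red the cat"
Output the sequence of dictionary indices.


Look up each word in the dictionary:
  'cat' -> 1
  'sat' -> 0
  'cat' -> 1
  'and' -> 5
  'red' -> 2
  'the' -> 4
  'cat' -> 1

Encoded: [1, 0, 1, 5, 2, 4, 1]


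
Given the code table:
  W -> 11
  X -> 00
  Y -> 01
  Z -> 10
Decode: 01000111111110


Decoding:
01 -> Y
00 -> X
01 -> Y
11 -> W
11 -> W
11 -> W
10 -> Z


Result: YXYWWWZ


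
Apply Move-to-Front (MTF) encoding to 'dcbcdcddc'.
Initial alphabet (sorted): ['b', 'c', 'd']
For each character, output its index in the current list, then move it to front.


MTF encoding:
'd': index 2 in ['b', 'c', 'd'] -> ['d', 'b', 'c']
'c': index 2 in ['d', 'b', 'c'] -> ['c', 'd', 'b']
'b': index 2 in ['c', 'd', 'b'] -> ['b', 'c', 'd']
'c': index 1 in ['b', 'c', 'd'] -> ['c', 'b', 'd']
'd': index 2 in ['c', 'b', 'd'] -> ['d', 'c', 'b']
'c': index 1 in ['d', 'c', 'b'] -> ['c', 'd', 'b']
'd': index 1 in ['c', 'd', 'b'] -> ['d', 'c', 'b']
'd': index 0 in ['d', 'c', 'b'] -> ['d', 'c', 'b']
'c': index 1 in ['d', 'c', 'b'] -> ['c', 'd', 'b']


Output: [2, 2, 2, 1, 2, 1, 1, 0, 1]


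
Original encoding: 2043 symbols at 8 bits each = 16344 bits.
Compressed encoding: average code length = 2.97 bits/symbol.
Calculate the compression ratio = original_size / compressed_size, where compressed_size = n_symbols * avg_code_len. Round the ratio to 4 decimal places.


original_size = n_symbols * orig_bits = 2043 * 8 = 16344 bits
compressed_size = n_symbols * avg_code_len = 2043 * 2.97 = 6067.71 bits
ratio = original_size / compressed_size = 16344 / 6067.71 = 2.6936

Compression ratio = 2.6936


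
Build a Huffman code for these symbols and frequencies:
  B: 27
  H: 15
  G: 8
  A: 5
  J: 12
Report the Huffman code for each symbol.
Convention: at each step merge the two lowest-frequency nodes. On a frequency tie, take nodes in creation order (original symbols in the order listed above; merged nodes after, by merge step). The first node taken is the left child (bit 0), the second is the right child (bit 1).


Huffman tree construction:
Step 1: Merge A(5) + G(8) = 13
Step 2: Merge J(12) + (A+G)(13) = 25
Step 3: Merge H(15) + (J+(A+G))(25) = 40
Step 4: Merge B(27) + (H+(J+(A+G)))(40) = 67
Read each symbol's code off the tree from the root (left child = 0, right child = 1).

Codes:
  B: 0 (length 1)
  H: 10 (length 2)
  G: 1111 (length 4)
  A: 1110 (length 4)
  J: 110 (length 3)
Average code length: 145/67 = 2.1642 bits/symbol


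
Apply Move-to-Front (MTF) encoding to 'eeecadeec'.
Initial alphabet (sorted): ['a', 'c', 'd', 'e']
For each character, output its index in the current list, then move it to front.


MTF encoding:
'e': index 3 in ['a', 'c', 'd', 'e'] -> ['e', 'a', 'c', 'd']
'e': index 0 in ['e', 'a', 'c', 'd'] -> ['e', 'a', 'c', 'd']
'e': index 0 in ['e', 'a', 'c', 'd'] -> ['e', 'a', 'c', 'd']
'c': index 2 in ['e', 'a', 'c', 'd'] -> ['c', 'e', 'a', 'd']
'a': index 2 in ['c', 'e', 'a', 'd'] -> ['a', 'c', 'e', 'd']
'd': index 3 in ['a', 'c', 'e', 'd'] -> ['d', 'a', 'c', 'e']
'e': index 3 in ['d', 'a', 'c', 'e'] -> ['e', 'd', 'a', 'c']
'e': index 0 in ['e', 'd', 'a', 'c'] -> ['e', 'd', 'a', 'c']
'c': index 3 in ['e', 'd', 'a', 'c'] -> ['c', 'e', 'd', 'a']


Output: [3, 0, 0, 2, 2, 3, 3, 0, 3]


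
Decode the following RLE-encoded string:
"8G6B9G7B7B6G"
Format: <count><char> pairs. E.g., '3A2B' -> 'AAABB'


Expanding each <count><char> pair:
  8G -> 'GGGGGGGG'
  6B -> 'BBBBBB'
  9G -> 'GGGGGGGGG'
  7B -> 'BBBBBBB'
  7B -> 'BBBBBBB'
  6G -> 'GGGGGG'

Decoded = GGGGGGGGBBBBBBGGGGGGGGGBBBBBBBBBBBBBBGGGGGG


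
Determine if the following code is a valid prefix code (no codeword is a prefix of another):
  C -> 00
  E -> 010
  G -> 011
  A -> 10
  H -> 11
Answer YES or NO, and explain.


Checking each pair (does one codeword prefix another?):
  C='00' vs E='010': no prefix
  C='00' vs G='011': no prefix
  C='00' vs A='10': no prefix
  C='00' vs H='11': no prefix
  E='010' vs C='00': no prefix
  E='010' vs G='011': no prefix
  E='010' vs A='10': no prefix
  E='010' vs H='11': no prefix
  G='011' vs C='00': no prefix
  G='011' vs E='010': no prefix
  G='011' vs A='10': no prefix
  G='011' vs H='11': no prefix
  A='10' vs C='00': no prefix
  A='10' vs E='010': no prefix
  A='10' vs G='011': no prefix
  A='10' vs H='11': no prefix
  H='11' vs C='00': no prefix
  H='11' vs E='010': no prefix
  H='11' vs G='011': no prefix
  H='11' vs A='10': no prefix
No violation found over all pairs.

YES -- this is a valid prefix code. No codeword is a prefix of any other codeword.


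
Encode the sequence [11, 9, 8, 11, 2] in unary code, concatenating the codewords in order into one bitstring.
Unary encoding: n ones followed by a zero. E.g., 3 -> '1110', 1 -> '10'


Encode each number as n ones followed by a terminating 0:
  11 -> 111111111110 (12 bits)
  9 -> 1111111110 (10 bits)
  8 -> 111111110 (9 bits)
  11 -> 111111111110 (12 bits)
  2 -> 110 (3 bits)
Total length = 12 + 10 + 9 + 12 + 3 = 46 bits.

Unary([11, 9, 8, 11, 2]) = 1111111111101111111110111111110111111111110110 (46 bits)


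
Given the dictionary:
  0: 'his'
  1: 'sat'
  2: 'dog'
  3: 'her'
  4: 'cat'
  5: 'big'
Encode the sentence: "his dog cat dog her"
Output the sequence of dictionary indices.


Look up each word in the dictionary:
  'his' -> 0
  'dog' -> 2
  'cat' -> 4
  'dog' -> 2
  'her' -> 3

Encoded: [0, 2, 4, 2, 3]


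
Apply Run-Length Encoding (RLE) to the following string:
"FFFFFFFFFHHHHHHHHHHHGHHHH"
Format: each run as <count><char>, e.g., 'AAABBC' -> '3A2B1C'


Scanning runs left to right:
  i=0: run of 'F' x 9 -> '9F'
  i=9: run of 'H' x 11 -> '11H'
  i=20: run of 'G' x 1 -> '1G'
  i=21: run of 'H' x 4 -> '4H'

RLE = 9F11H1G4H


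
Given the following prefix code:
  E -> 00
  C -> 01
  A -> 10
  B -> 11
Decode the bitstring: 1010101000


Decoding step by step:
Bits 10 -> A
Bits 10 -> A
Bits 10 -> A
Bits 10 -> A
Bits 00 -> E


Decoded message: AAAAE


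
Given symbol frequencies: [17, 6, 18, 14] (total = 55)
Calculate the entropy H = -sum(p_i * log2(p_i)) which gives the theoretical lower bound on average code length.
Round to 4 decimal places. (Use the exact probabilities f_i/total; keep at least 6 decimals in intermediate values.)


Per-symbol terms -p_i * log2(p_i) with p_i = f_i/55:
  p = 17/55 = 0.309091: log2(p) = -1.693897, -p*log2(p) = 0.523568
  p = 6/55 = 0.109091: log2(p) = -3.196397, -p*log2(p) = 0.348698
  p = 18/55 = 0.327273: log2(p) = -1.611435, -p*log2(p) = 0.527379
  p = 14/55 = 0.254545: log2(p) = -1.974005, -p*log2(p) = 0.502474
H = 0.523568 + 0.348698 + 0.527379 + 0.502474 = 1.902119

H = 1.9021 bits/symbol


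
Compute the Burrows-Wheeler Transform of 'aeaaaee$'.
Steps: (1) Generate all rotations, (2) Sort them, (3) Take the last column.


Rotations (sorted):
  0: $aeaaaee -> last char: e
  1: aaaee$ae -> last char: e
  2: aaee$aea -> last char: a
  3: aeaaaee$ -> last char: $
  4: aee$aeaa -> last char: a
  5: e$aeaaae -> last char: e
  6: eaaaee$a -> last char: a
  7: ee$aeaaa -> last char: a


BWT = eea$aeaa


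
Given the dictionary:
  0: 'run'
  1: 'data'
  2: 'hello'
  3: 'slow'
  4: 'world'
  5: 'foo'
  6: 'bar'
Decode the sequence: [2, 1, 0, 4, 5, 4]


Look up each index in the dictionary:
  2 -> 'hello'
  1 -> 'data'
  0 -> 'run'
  4 -> 'world'
  5 -> 'foo'
  4 -> 'world'

Decoded: "hello data run world foo world"


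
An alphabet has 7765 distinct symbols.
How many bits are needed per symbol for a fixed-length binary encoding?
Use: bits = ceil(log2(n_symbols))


log2(7765) = 12.9228
Bracket: 2^12 = 4096 < 7765 <= 2^13 = 8192
So ceil(log2(7765)) = 13

bits = ceil(log2(7765)) = ceil(12.9228) = 13 bits


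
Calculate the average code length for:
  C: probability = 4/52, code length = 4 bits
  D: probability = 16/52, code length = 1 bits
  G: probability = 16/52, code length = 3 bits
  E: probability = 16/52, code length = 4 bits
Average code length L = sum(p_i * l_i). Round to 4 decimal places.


Weighted contributions p_i * l_i:
  C: (4/52) * 4 = 16/52
  D: (16/52) * 1 = 16/52
  G: (16/52) * 3 = 48/52
  E: (16/52) * 4 = 64/52
Sum = (16 + 16 + 48 + 64)/52 = 144/52

L = 144/52 = 2.7692 bits/symbol


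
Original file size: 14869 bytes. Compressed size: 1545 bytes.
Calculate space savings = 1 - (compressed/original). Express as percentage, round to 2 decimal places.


ratio = compressed/original = 1545/14869 = 0.103907
savings = 1 - ratio = 1 - 0.103907 = 0.896093
as a percentage: 0.896093 * 100 = 89.61%

Space savings = 1 - 1545/14869 = 89.61%


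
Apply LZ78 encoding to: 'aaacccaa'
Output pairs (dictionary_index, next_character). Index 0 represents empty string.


LZ78 encoding steps:
Dictionary: {0: ''}
Step 1: w='' (idx 0), next='a' -> output (0, 'a'), add 'a' as idx 1
Step 2: w='a' (idx 1), next='a' -> output (1, 'a'), add 'aa' as idx 2
Step 3: w='' (idx 0), next='c' -> output (0, 'c'), add 'c' as idx 3
Step 4: w='c' (idx 3), next='c' -> output (3, 'c'), add 'cc' as idx 4
Step 5: w='aa' (idx 2), end of input -> output (2, '')


Encoded: [(0, 'a'), (1, 'a'), (0, 'c'), (3, 'c'), (2, '')]


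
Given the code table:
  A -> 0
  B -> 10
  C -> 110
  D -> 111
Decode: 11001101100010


Decoding:
110 -> C
0 -> A
110 -> C
110 -> C
0 -> A
0 -> A
10 -> B


Result: CACCAAB


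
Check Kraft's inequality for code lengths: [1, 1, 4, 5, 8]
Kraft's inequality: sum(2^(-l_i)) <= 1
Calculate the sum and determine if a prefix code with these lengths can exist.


Sum = 2^(-1) + 2^(-1) + 2^(-4) + 2^(-5) + 2^(-8)
    = 0.5 + 0.5 + 0.0625 + 0.03125 + 0.00390625
    = 281/256 = 1.09765625
Since 1.09765625 > 1, Kraft's inequality is NOT satisfied.
A prefix code with these lengths CANNOT exist.

Kraft sum = 1.09765625. Not satisfied.


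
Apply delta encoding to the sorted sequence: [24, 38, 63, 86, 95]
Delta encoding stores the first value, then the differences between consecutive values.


First value: 24
Deltas:
  38 - 24 = 14
  63 - 38 = 25
  86 - 63 = 23
  95 - 86 = 9


Delta encoded: [24, 14, 25, 23, 9]


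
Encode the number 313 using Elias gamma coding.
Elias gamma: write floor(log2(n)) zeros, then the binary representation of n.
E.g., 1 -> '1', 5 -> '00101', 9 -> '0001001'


num_bits = floor(log2(313)) + 1 = 9
leading_zeros = num_bits - 1 = 8
binary(313) = 100111001

Elias gamma(313) = '00000000' + '100111001' = 00000000100111001 (17 bits)


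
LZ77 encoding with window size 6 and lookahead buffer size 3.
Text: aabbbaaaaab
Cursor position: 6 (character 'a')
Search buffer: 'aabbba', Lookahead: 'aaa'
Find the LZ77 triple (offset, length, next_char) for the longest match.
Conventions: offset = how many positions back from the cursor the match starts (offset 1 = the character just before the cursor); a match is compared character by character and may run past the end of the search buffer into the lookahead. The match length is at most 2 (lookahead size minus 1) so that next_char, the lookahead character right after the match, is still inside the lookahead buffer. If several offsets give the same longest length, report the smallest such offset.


Try each offset into the search buffer:
  offset=1 (pos 5, char 'a'): match length 2
  offset=2 (pos 4, char 'b'): match length 0
  offset=3 (pos 3, char 'b'): match length 0
  offset=4 (pos 2, char 'b'): match length 0
  offset=5 (pos 1, char 'a'): match length 1
  offset=6 (pos 0, char 'a'): match length 2
Longest match has length 2, found at offsets 1, 6; take the smallest, offset 1.
next_char = character at position 6 + 2 = 8 -> 'a'

Best match: offset=1, length=2 (matching 'aa' starting at position 5)
LZ77 triple: (1, 2, 'a')


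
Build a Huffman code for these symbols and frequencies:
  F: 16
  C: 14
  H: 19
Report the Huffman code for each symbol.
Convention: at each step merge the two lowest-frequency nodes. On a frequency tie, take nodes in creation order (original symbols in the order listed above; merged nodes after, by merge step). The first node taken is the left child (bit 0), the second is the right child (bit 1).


Huffman tree construction:
Step 1: Merge C(14) + F(16) = 30
Step 2: Merge H(19) + (C+F)(30) = 49
Read each symbol's code off the tree from the root (left child = 0, right child = 1).

Codes:
  F: 11 (length 2)
  C: 10 (length 2)
  H: 0 (length 1)
Average code length: 79/49 = 1.6122 bits/symbol


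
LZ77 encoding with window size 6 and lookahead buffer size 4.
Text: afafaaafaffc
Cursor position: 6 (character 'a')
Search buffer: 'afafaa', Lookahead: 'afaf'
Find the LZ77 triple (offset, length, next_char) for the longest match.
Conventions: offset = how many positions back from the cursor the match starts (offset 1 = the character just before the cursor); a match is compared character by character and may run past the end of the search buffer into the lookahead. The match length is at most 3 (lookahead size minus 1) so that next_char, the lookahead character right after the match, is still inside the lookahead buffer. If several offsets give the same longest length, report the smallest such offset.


Try each offset into the search buffer:
  offset=1 (pos 5, char 'a'): match length 1
  offset=2 (pos 4, char 'a'): match length 1
  offset=3 (pos 3, char 'f'): match length 0
  offset=4 (pos 2, char 'a'): match length 3
  offset=5 (pos 1, char 'f'): match length 0
  offset=6 (pos 0, char 'a'): match length 3
Longest match has length 3, found at offsets 4, 6; take the smallest, offset 4.
next_char = character at position 6 + 3 = 9 -> 'f'

Best match: offset=4, length=3 (matching 'afa' starting at position 2)
LZ77 triple: (4, 3, 'f')


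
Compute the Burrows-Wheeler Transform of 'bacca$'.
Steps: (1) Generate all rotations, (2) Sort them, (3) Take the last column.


Rotations (sorted):
  0: $bacca -> last char: a
  1: a$bacc -> last char: c
  2: acca$b -> last char: b
  3: bacca$ -> last char: $
  4: ca$bac -> last char: c
  5: cca$ba -> last char: a


BWT = acb$ca


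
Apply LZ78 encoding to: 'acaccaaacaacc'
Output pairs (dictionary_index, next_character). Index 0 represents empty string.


LZ78 encoding steps:
Dictionary: {0: ''}
Step 1: w='' (idx 0), next='a' -> output (0, 'a'), add 'a' as idx 1
Step 2: w='' (idx 0), next='c' -> output (0, 'c'), add 'c' as idx 2
Step 3: w='a' (idx 1), next='c' -> output (1, 'c'), add 'ac' as idx 3
Step 4: w='c' (idx 2), next='a' -> output (2, 'a'), add 'ca' as idx 4
Step 5: w='a' (idx 1), next='a' -> output (1, 'a'), add 'aa' as idx 5
Step 6: w='ca' (idx 4), next='a' -> output (4, 'a'), add 'caa' as idx 6
Step 7: w='c' (idx 2), next='c' -> output (2, 'c'), add 'cc' as idx 7


Encoded: [(0, 'a'), (0, 'c'), (1, 'c'), (2, 'a'), (1, 'a'), (4, 'a'), (2, 'c')]


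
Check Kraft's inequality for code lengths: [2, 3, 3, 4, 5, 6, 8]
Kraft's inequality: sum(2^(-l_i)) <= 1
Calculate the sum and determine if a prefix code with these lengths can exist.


Sum = 2^(-2) + 2^(-3) + 2^(-3) + 2^(-4) + 2^(-5) + 2^(-6) + 2^(-8)
    = 0.25 + 0.125 + 0.125 + 0.0625 + 0.03125 + 0.015625 + 0.00390625
    = 157/256 = 0.61328125
Since 0.61328125 <= 1, Kraft's inequality IS satisfied.
A prefix code with these lengths CAN exist.

Kraft sum = 0.61328125. Satisfied.


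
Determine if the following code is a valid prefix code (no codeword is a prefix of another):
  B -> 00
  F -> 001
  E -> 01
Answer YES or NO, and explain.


Checking each pair (does one codeword prefix another?):
  B='00' vs F='001': prefix -- VIOLATION

NO -- this is NOT a valid prefix code. B (00) is a prefix of F (001).


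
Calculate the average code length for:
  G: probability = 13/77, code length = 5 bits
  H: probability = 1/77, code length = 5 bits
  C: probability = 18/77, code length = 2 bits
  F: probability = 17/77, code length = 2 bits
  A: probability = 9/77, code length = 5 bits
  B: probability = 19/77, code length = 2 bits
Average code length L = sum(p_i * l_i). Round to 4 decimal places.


Weighted contributions p_i * l_i:
  G: (13/77) * 5 = 65/77
  H: (1/77) * 5 = 5/77
  C: (18/77) * 2 = 36/77
  F: (17/77) * 2 = 34/77
  A: (9/77) * 5 = 45/77
  B: (19/77) * 2 = 38/77
Sum = (65 + 5 + 36 + 34 + 45 + 38)/77 = 223/77

L = 223/77 = 2.8961 bits/symbol


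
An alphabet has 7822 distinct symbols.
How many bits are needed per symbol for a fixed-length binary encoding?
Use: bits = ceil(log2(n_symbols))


log2(7822) = 12.9333
Bracket: 2^12 = 4096 < 7822 <= 2^13 = 8192
So ceil(log2(7822)) = 13

bits = ceil(log2(7822)) = ceil(12.9333) = 13 bits


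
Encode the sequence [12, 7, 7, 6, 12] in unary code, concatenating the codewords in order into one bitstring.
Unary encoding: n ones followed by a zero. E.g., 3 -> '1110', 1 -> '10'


Encode each number as n ones followed by a terminating 0:
  12 -> 1111111111110 (13 bits)
  7 -> 11111110 (8 bits)
  7 -> 11111110 (8 bits)
  6 -> 1111110 (7 bits)
  12 -> 1111111111110 (13 bits)
Total length = 13 + 8 + 8 + 7 + 13 = 49 bits.

Unary([12, 7, 7, 6, 12]) = 1111111111110111111101111111011111101111111111110 (49 bits)


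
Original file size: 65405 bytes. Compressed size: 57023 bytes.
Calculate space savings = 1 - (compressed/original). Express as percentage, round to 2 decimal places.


ratio = compressed/original = 57023/65405 = 0.871845
savings = 1 - ratio = 1 - 0.871845 = 0.128155
as a percentage: 0.128155 * 100 = 12.82%

Space savings = 1 - 57023/65405 = 12.82%


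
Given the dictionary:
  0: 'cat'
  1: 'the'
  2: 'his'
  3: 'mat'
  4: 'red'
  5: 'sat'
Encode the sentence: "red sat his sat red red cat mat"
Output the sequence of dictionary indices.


Look up each word in the dictionary:
  'red' -> 4
  'sat' -> 5
  'his' -> 2
  'sat' -> 5
  'red' -> 4
  'red' -> 4
  'cat' -> 0
  'mat' -> 3

Encoded: [4, 5, 2, 5, 4, 4, 0, 3]


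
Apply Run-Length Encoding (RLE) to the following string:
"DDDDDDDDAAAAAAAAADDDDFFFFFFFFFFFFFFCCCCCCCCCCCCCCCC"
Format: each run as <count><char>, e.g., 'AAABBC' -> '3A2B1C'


Scanning runs left to right:
  i=0: run of 'D' x 8 -> '8D'
  i=8: run of 'A' x 9 -> '9A'
  i=17: run of 'D' x 4 -> '4D'
  i=21: run of 'F' x 14 -> '14F'
  i=35: run of 'C' x 16 -> '16C'

RLE = 8D9A4D14F16C


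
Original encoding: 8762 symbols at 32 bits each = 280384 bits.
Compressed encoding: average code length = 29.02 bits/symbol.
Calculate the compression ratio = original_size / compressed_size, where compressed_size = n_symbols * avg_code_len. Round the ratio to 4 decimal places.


original_size = n_symbols * orig_bits = 8762 * 32 = 280384 bits
compressed_size = n_symbols * avg_code_len = 8762 * 29.02 = 254273.24 bits
ratio = original_size / compressed_size = 280384 / 254273.24 = 1.1027

Compression ratio = 1.1027


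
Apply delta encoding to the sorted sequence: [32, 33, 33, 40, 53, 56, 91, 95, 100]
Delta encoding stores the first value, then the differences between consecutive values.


First value: 32
Deltas:
  33 - 32 = 1
  33 - 33 = 0
  40 - 33 = 7
  53 - 40 = 13
  56 - 53 = 3
  91 - 56 = 35
  95 - 91 = 4
  100 - 95 = 5


Delta encoded: [32, 1, 0, 7, 13, 3, 35, 4, 5]


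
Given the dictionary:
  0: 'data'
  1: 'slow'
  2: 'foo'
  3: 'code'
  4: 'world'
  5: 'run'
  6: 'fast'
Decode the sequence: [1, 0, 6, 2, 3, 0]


Look up each index in the dictionary:
  1 -> 'slow'
  0 -> 'data'
  6 -> 'fast'
  2 -> 'foo'
  3 -> 'code'
  0 -> 'data'

Decoded: "slow data fast foo code data"


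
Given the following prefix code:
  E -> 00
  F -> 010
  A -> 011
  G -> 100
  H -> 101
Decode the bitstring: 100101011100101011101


Decoding step by step:
Bits 100 -> G
Bits 101 -> H
Bits 011 -> A
Bits 100 -> G
Bits 101 -> H
Bits 011 -> A
Bits 101 -> H


Decoded message: GHAGHAH


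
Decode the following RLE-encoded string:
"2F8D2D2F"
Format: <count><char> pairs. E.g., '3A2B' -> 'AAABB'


Expanding each <count><char> pair:
  2F -> 'FF'
  8D -> 'DDDDDDDD'
  2D -> 'DD'
  2F -> 'FF'

Decoded = FFDDDDDDDDDDFF


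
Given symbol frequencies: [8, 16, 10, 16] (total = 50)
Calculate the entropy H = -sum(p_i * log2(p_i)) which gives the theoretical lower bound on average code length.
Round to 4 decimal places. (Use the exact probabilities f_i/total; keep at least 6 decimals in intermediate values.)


Per-symbol terms -p_i * log2(p_i) with p_i = f_i/50:
  p = 8/50 = 0.160000: log2(p) = -2.643856, -p*log2(p) = 0.423017
  p = 16/50 = 0.320000: log2(p) = -1.643856, -p*log2(p) = 0.526034
  p = 10/50 = 0.200000: log2(p) = -2.321928, -p*log2(p) = 0.464386
  p = 16/50 = 0.320000: log2(p) = -1.643856, -p*log2(p) = 0.526034
H = 0.423017 + 0.526034 + 0.464386 + 0.526034 = 1.939471

H = 1.9395 bits/symbol


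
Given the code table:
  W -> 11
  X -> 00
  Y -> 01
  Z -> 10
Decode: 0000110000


Decoding:
00 -> X
00 -> X
11 -> W
00 -> X
00 -> X


Result: XXWXX


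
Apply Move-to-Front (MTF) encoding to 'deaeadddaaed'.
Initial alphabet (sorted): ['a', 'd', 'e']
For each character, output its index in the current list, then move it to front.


MTF encoding:
'd': index 1 in ['a', 'd', 'e'] -> ['d', 'a', 'e']
'e': index 2 in ['d', 'a', 'e'] -> ['e', 'd', 'a']
'a': index 2 in ['e', 'd', 'a'] -> ['a', 'e', 'd']
'e': index 1 in ['a', 'e', 'd'] -> ['e', 'a', 'd']
'a': index 1 in ['e', 'a', 'd'] -> ['a', 'e', 'd']
'd': index 2 in ['a', 'e', 'd'] -> ['d', 'a', 'e']
'd': index 0 in ['d', 'a', 'e'] -> ['d', 'a', 'e']
'd': index 0 in ['d', 'a', 'e'] -> ['d', 'a', 'e']
'a': index 1 in ['d', 'a', 'e'] -> ['a', 'd', 'e']
'a': index 0 in ['a', 'd', 'e'] -> ['a', 'd', 'e']
'e': index 2 in ['a', 'd', 'e'] -> ['e', 'a', 'd']
'd': index 2 in ['e', 'a', 'd'] -> ['d', 'e', 'a']


Output: [1, 2, 2, 1, 1, 2, 0, 0, 1, 0, 2, 2]


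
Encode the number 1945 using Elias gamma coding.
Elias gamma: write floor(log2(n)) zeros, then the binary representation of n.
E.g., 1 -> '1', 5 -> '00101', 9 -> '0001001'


num_bits = floor(log2(1945)) + 1 = 11
leading_zeros = num_bits - 1 = 10
binary(1945) = 11110011001

Elias gamma(1945) = '0000000000' + '11110011001' = 000000000011110011001 (21 bits)


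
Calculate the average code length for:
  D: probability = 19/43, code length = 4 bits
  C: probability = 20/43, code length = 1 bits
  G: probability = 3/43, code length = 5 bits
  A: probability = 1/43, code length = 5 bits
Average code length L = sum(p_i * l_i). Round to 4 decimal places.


Weighted contributions p_i * l_i:
  D: (19/43) * 4 = 76/43
  C: (20/43) * 1 = 20/43
  G: (3/43) * 5 = 15/43
  A: (1/43) * 5 = 5/43
Sum = (76 + 20 + 15 + 5)/43 = 116/43

L = 116/43 = 2.6977 bits/symbol


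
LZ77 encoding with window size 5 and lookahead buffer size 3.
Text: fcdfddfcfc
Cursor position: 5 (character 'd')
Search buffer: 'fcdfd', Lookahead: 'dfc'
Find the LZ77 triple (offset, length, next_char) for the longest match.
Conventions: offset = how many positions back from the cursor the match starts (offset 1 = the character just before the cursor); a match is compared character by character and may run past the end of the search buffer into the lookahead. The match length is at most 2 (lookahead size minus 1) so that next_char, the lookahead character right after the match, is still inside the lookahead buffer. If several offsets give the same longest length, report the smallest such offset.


Try each offset into the search buffer:
  offset=1 (pos 4, char 'd'): match length 1
  offset=2 (pos 3, char 'f'): match length 0
  offset=3 (pos 2, char 'd'): match length 2
  offset=4 (pos 1, char 'c'): match length 0
  offset=5 (pos 0, char 'f'): match length 0
Longest match has length 2 at offset 3.
next_char = character at position 5 + 2 = 7 -> 'c'

Best match: offset=3, length=2 (matching 'df' starting at position 2)
LZ77 triple: (3, 2, 'c')


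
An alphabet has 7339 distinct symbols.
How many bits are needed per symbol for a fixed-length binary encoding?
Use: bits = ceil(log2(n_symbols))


log2(7339) = 12.8414
Bracket: 2^12 = 4096 < 7339 <= 2^13 = 8192
So ceil(log2(7339)) = 13

bits = ceil(log2(7339)) = ceil(12.8414) = 13 bits


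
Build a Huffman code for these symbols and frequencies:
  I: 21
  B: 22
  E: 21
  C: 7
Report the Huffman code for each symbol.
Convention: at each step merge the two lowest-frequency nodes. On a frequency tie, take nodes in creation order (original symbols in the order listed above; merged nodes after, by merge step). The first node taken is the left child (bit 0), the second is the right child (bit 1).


Huffman tree construction:
Step 1: Merge C(7) + I(21) = 28
Step 2: Merge E(21) + B(22) = 43
Step 3: Merge (C+I)(28) + (E+B)(43) = 71
Read each symbol's code off the tree from the root (left child = 0, right child = 1).

Codes:
  I: 01 (length 2)
  B: 11 (length 2)
  E: 10 (length 2)
  C: 00 (length 2)
Average code length: 142/71 = 2.0000 bits/symbol


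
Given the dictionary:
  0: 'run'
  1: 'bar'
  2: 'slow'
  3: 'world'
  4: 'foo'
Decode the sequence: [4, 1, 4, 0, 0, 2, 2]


Look up each index in the dictionary:
  4 -> 'foo'
  1 -> 'bar'
  4 -> 'foo'
  0 -> 'run'
  0 -> 'run'
  2 -> 'slow'
  2 -> 'slow'

Decoded: "foo bar foo run run slow slow"


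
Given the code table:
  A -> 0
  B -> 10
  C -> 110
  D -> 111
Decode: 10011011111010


Decoding:
10 -> B
0 -> A
110 -> C
111 -> D
110 -> C
10 -> B


Result: BACDCB


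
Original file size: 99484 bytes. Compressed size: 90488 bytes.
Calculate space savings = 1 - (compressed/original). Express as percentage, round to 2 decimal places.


ratio = compressed/original = 90488/99484 = 0.909573
savings = 1 - ratio = 1 - 0.909573 = 0.090427
as a percentage: 0.090427 * 100 = 9.04%

Space savings = 1 - 90488/99484 = 9.04%


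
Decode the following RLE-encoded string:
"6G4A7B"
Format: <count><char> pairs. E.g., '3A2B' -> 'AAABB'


Expanding each <count><char> pair:
  6G -> 'GGGGGG'
  4A -> 'AAAA'
  7B -> 'BBBBBBB'

Decoded = GGGGGGAAAABBBBBBB


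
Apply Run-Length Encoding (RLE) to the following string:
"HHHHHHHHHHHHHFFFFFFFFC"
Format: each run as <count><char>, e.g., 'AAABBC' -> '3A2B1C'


Scanning runs left to right:
  i=0: run of 'H' x 13 -> '13H'
  i=13: run of 'F' x 8 -> '8F'
  i=21: run of 'C' x 1 -> '1C'

RLE = 13H8F1C


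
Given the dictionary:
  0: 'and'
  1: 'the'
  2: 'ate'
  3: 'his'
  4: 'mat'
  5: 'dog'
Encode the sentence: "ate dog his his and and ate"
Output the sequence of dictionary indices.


Look up each word in the dictionary:
  'ate' -> 2
  'dog' -> 5
  'his' -> 3
  'his' -> 3
  'and' -> 0
  'and' -> 0
  'ate' -> 2

Encoded: [2, 5, 3, 3, 0, 0, 2]


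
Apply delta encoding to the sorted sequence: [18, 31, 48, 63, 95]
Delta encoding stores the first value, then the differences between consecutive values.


First value: 18
Deltas:
  31 - 18 = 13
  48 - 31 = 17
  63 - 48 = 15
  95 - 63 = 32


Delta encoded: [18, 13, 17, 15, 32]


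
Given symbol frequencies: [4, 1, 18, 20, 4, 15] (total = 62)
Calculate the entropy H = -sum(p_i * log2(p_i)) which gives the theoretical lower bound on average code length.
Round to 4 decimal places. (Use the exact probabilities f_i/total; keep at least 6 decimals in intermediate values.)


Per-symbol terms -p_i * log2(p_i) with p_i = f_i/62:
  p = 4/62 = 0.064516: log2(p) = -3.954196, -p*log2(p) = 0.255109
  p = 1/62 = 0.016129: log2(p) = -5.954196, -p*log2(p) = 0.096035
  p = 18/62 = 0.290323: log2(p) = -1.784271, -p*log2(p) = 0.518014
  p = 20/62 = 0.322581: log2(p) = -1.632268, -p*log2(p) = 0.526538
  p = 4/62 = 0.064516: log2(p) = -3.954196, -p*log2(p) = 0.255109
  p = 15/62 = 0.241935: log2(p) = -2.047306, -p*log2(p) = 0.495316
H = 0.255109 + 0.096035 + 0.518014 + 0.526538 + 0.255109 + 0.495316 = 2.146121

H = 2.1461 bits/symbol


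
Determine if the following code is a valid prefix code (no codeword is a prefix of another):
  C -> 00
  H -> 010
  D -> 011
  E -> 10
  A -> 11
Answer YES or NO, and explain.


Checking each pair (does one codeword prefix another?):
  C='00' vs H='010': no prefix
  C='00' vs D='011': no prefix
  C='00' vs E='10': no prefix
  C='00' vs A='11': no prefix
  H='010' vs C='00': no prefix
  H='010' vs D='011': no prefix
  H='010' vs E='10': no prefix
  H='010' vs A='11': no prefix
  D='011' vs C='00': no prefix
  D='011' vs H='010': no prefix
  D='011' vs E='10': no prefix
  D='011' vs A='11': no prefix
  E='10' vs C='00': no prefix
  E='10' vs H='010': no prefix
  E='10' vs D='011': no prefix
  E='10' vs A='11': no prefix
  A='11' vs C='00': no prefix
  A='11' vs H='010': no prefix
  A='11' vs D='011': no prefix
  A='11' vs E='10': no prefix
No violation found over all pairs.

YES -- this is a valid prefix code. No codeword is a prefix of any other codeword.


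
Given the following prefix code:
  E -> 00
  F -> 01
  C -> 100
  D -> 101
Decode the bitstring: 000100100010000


Decoding step by step:
Bits 00 -> E
Bits 01 -> F
Bits 00 -> E
Bits 100 -> C
Bits 01 -> F
Bits 00 -> E
Bits 00 -> E


Decoded message: EFECFEE


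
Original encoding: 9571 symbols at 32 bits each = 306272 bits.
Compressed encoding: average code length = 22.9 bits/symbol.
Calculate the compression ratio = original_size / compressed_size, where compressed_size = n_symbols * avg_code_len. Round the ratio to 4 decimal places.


original_size = n_symbols * orig_bits = 9571 * 32 = 306272 bits
compressed_size = n_symbols * avg_code_len = 9571 * 22.9 = 219175.9 bits
ratio = original_size / compressed_size = 306272 / 219175.9 = 1.3974

Compression ratio = 1.3974


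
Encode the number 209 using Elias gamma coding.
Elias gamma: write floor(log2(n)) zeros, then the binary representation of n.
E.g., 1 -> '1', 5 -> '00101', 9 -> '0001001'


num_bits = floor(log2(209)) + 1 = 8
leading_zeros = num_bits - 1 = 7
binary(209) = 11010001

Elias gamma(209) = '0000000' + '11010001' = 000000011010001 (15 bits)


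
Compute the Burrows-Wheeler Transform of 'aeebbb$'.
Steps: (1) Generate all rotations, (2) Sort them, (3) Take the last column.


Rotations (sorted):
  0: $aeebbb -> last char: b
  1: aeebbb$ -> last char: $
  2: b$aeebb -> last char: b
  3: bb$aeeb -> last char: b
  4: bbb$aee -> last char: e
  5: ebbb$ae -> last char: e
  6: eebbb$a -> last char: a


BWT = b$bbeea


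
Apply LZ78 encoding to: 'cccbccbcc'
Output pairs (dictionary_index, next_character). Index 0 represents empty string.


LZ78 encoding steps:
Dictionary: {0: ''}
Step 1: w='' (idx 0), next='c' -> output (0, 'c'), add 'c' as idx 1
Step 2: w='c' (idx 1), next='c' -> output (1, 'c'), add 'cc' as idx 2
Step 3: w='' (idx 0), next='b' -> output (0, 'b'), add 'b' as idx 3
Step 4: w='cc' (idx 2), next='b' -> output (2, 'b'), add 'ccb' as idx 4
Step 5: w='cc' (idx 2), end of input -> output (2, '')


Encoded: [(0, 'c'), (1, 'c'), (0, 'b'), (2, 'b'), (2, '')]


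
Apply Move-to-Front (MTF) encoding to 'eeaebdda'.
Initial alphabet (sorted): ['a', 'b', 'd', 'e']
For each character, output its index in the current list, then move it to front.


MTF encoding:
'e': index 3 in ['a', 'b', 'd', 'e'] -> ['e', 'a', 'b', 'd']
'e': index 0 in ['e', 'a', 'b', 'd'] -> ['e', 'a', 'b', 'd']
'a': index 1 in ['e', 'a', 'b', 'd'] -> ['a', 'e', 'b', 'd']
'e': index 1 in ['a', 'e', 'b', 'd'] -> ['e', 'a', 'b', 'd']
'b': index 2 in ['e', 'a', 'b', 'd'] -> ['b', 'e', 'a', 'd']
'd': index 3 in ['b', 'e', 'a', 'd'] -> ['d', 'b', 'e', 'a']
'd': index 0 in ['d', 'b', 'e', 'a'] -> ['d', 'b', 'e', 'a']
'a': index 3 in ['d', 'b', 'e', 'a'] -> ['a', 'd', 'b', 'e']


Output: [3, 0, 1, 1, 2, 3, 0, 3]


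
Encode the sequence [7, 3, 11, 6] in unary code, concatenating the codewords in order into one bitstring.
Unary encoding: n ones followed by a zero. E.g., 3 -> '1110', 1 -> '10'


Encode each number as n ones followed by a terminating 0:
  7 -> 11111110 (8 bits)
  3 -> 1110 (4 bits)
  11 -> 111111111110 (12 bits)
  6 -> 1111110 (7 bits)
Total length = 8 + 4 + 12 + 7 = 31 bits.

Unary([7, 3, 11, 6]) = 1111111011101111111111101111110 (31 bits)


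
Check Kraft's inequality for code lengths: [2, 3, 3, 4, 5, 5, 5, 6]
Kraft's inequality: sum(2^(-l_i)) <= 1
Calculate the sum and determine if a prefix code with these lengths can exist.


Sum = 2^(-2) + 2^(-3) + 2^(-3) + 2^(-4) + 2^(-5) + 2^(-5) + 2^(-5) + 2^(-6)
    = 0.25 + 0.125 + 0.125 + 0.0625 + 0.03125 + 0.03125 + 0.03125 + 0.015625
    = 43/64 = 0.671875
Since 0.671875 <= 1, Kraft's inequality IS satisfied.
A prefix code with these lengths CAN exist.

Kraft sum = 0.671875. Satisfied.


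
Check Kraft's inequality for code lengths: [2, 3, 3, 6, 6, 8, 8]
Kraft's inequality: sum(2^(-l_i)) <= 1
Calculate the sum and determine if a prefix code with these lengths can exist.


Sum = 2^(-2) + 2^(-3) + 2^(-3) + 2^(-6) + 2^(-6) + 2^(-8) + 2^(-8)
    = 0.25 + 0.125 + 0.125 + 0.015625 + 0.015625 + 0.00390625 + 0.00390625
    = 138/256 = 0.5390625
Since 0.5390625 <= 1, Kraft's inequality IS satisfied.
A prefix code with these lengths CAN exist.

Kraft sum = 0.5390625. Satisfied.
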